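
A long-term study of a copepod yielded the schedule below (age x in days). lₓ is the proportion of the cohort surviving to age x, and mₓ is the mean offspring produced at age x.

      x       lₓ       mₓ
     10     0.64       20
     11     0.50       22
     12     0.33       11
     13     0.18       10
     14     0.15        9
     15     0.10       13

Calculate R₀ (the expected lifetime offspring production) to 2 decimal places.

R₀ = Σ lₓ mₓ:
  age 10: 0.64 × 20 = 12.8000
  age 11: 0.50 × 22 = 11.0000
  age 12: 0.33 × 11 = 3.6300
  age 13: 0.18 × 10 = 1.8000
  age 14: 0.15 × 9 = 1.3500
  age 15: 0.10 × 13 = 1.3000
R₀ = 12.8000 + 11.0000 + 3.6300 + 1.8000 + 1.3500 + 1.3000 = 31.8800

31.88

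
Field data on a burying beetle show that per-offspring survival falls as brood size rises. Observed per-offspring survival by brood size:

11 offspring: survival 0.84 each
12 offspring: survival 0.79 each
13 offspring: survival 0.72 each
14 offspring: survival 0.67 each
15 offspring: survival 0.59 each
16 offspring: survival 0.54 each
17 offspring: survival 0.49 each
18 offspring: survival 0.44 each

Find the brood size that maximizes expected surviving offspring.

Expected surviving offspring = c × s(c):
  c=11: 11 × 0.84 = 9.240
  c=12: 12 × 0.79 = 9.480
  c=13: 13 × 0.72 = 9.360
  c=14: 14 × 0.67 = 9.380
  c=15: 15 × 0.59 = 8.850
  c=16: 16 × 0.54 = 8.640
  c=17: 17 × 0.49 = 8.330
  c=18: 18 × 0.44 = 7.920
Maximum at c = 12 (9.480 surviving offspring).

12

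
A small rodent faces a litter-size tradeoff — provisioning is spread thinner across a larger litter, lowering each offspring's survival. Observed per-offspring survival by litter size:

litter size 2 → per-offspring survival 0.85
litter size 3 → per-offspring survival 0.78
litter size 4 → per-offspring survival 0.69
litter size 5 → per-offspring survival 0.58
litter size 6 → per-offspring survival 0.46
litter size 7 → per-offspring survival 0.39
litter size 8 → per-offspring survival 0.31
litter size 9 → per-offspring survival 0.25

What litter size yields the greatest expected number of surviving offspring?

Expected surviving offspring = c × s(c):
  c=2: 2 × 0.85 = 1.700
  c=3: 3 × 0.78 = 2.340
  c=4: 4 × 0.69 = 2.760
  c=5: 5 × 0.58 = 2.900
  c=6: 6 × 0.46 = 2.760
  c=7: 7 × 0.39 = 2.730
  c=8: 8 × 0.31 = 2.480
  c=9: 9 × 0.25 = 2.250
Maximum at c = 5 (2.900 surviving offspring).

5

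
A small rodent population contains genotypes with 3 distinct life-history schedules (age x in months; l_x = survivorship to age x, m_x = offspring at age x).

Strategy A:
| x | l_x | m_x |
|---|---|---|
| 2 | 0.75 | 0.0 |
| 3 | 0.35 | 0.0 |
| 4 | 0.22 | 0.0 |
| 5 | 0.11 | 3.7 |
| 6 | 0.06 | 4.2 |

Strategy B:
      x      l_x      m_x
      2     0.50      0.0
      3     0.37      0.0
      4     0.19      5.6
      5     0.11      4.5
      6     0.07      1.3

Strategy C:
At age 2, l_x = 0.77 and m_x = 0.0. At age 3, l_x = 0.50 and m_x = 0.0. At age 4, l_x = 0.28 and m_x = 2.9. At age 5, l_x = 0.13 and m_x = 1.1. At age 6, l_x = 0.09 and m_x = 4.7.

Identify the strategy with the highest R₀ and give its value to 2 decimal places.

1.65

Strategy A: R₀ = 0.75×0.0 + 0.35×0.0 + 0.22×0.0 + 0.11×3.7 + 0.06×4.2 = 0.6590
Strategy B: R₀ = 0.50×0.0 + 0.37×0.0 + 0.19×5.6 + 0.11×4.5 + 0.07×1.3 = 1.6500
Strategy C: R₀ = 0.77×0.0 + 0.50×0.0 + 0.28×2.9 + 0.13×1.1 + 0.09×4.7 = 1.3780
Highest R₀: strategy B with 1.6500.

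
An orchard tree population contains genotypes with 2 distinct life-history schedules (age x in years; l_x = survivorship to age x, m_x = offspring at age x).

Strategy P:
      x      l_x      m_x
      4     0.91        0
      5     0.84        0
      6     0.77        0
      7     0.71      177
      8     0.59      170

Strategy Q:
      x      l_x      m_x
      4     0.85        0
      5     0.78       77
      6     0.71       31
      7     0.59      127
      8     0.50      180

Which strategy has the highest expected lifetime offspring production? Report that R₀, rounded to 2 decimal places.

Strategy P: R₀ = 0.91×0 + 0.84×0 + 0.77×0 + 0.71×177 + 0.59×170 = 225.9700
Strategy Q: R₀ = 0.85×0 + 0.78×77 + 0.71×31 + 0.59×127 + 0.50×180 = 247.0000
Highest R₀: strategy Q with 247.0000.

247.00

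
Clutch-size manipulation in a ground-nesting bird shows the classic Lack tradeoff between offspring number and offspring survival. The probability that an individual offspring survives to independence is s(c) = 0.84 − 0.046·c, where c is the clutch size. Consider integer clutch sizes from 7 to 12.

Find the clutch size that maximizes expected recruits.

Expected recruits = c × s(c):
  c=7: 7 × 0.518 = 3.626
  c=8: 8 × 0.472 = 3.776
  c=9: 9 × 0.426 = 3.834
  c=10: 10 × 0.380 = 3.800
  c=11: 11 × 0.334 = 3.674
  c=12: 12 × 0.288 = 3.456
Maximum at c = 9 (3.834 recruits).

9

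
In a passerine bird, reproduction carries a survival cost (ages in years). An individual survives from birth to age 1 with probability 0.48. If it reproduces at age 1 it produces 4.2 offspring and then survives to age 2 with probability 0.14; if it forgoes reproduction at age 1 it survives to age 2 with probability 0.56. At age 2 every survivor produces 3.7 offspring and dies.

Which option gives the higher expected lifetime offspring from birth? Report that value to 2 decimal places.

2.26

breed at age 1: R₀ = 0.48 × (4.2 + 0.14 × 3.7) = 0.48 × 4.7180 = 2.2646
delay to age 2: R₀ = 0.48 × (0.56 × 3.7) = 0.48 × 2.0720 = 0.9946
Higher: breed at age 1 (2.2646).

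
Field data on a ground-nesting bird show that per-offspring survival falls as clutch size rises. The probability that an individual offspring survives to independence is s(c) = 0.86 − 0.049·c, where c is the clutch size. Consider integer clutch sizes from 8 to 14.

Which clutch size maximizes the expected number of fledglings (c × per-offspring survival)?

9

Expected fledglings = c × s(c):
  c=8: 8 × 0.468 = 3.744
  c=9: 9 × 0.419 = 3.771
  c=10: 10 × 0.370 = 3.700
  c=11: 11 × 0.321 = 3.531
  c=12: 12 × 0.272 = 3.264
  c=13: 13 × 0.223 = 2.899
  c=14: 14 × 0.174 = 2.436
Maximum at c = 9 (3.771 fledglings).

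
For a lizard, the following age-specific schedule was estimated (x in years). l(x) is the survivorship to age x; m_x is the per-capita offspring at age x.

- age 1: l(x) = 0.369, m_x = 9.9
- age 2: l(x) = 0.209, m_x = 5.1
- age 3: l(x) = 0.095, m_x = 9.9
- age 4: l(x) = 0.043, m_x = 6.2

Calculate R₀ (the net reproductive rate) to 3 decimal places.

R₀ = Σ l(x) m_x:
  age 1: 0.369 × 9.9 = 3.6531
  age 2: 0.209 × 5.1 = 1.0659
  age 3: 0.095 × 9.9 = 0.9405
  age 4: 0.043 × 6.2 = 0.2666
R₀ = 3.6531 + 1.0659 + 0.9405 + 0.2666 = 5.9261

5.926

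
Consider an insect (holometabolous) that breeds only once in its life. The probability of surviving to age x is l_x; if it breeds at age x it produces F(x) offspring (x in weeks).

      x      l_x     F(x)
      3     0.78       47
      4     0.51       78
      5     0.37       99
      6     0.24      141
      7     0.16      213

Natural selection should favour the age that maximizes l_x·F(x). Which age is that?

4

Expected offspring if breeding at age x = l_x × F(x):
  age 3: 0.78 × 47 = 36.660
  age 4: 0.51 × 78 = 39.780
  age 5: 0.37 × 99 = 36.630
  age 6: 0.24 × 141 = 33.840
  age 7: 0.16 × 213 = 34.080
Maximum at age 4 (39.780).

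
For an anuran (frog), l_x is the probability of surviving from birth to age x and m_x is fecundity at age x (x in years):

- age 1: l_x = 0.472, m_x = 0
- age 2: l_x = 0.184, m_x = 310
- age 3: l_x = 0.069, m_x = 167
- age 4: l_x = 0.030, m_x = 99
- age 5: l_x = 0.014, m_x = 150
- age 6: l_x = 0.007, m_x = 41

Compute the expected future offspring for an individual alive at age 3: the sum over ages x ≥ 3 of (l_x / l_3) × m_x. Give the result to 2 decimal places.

l_3 = 0.069. Conditional survival from age 3 to x is l_x / l_3.
  x=3: (0.069/0.069) × 167 = 167.0000
  x=4: (0.030/0.069) × 99 = 43.0435
  x=5: (0.014/0.069) × 150 = 30.4348
  x=6: (0.007/0.069) × 41 = 4.1594
Sum = 167.0000 + 43.0435 + 30.4348 + 4.1594 = 244.6377

244.64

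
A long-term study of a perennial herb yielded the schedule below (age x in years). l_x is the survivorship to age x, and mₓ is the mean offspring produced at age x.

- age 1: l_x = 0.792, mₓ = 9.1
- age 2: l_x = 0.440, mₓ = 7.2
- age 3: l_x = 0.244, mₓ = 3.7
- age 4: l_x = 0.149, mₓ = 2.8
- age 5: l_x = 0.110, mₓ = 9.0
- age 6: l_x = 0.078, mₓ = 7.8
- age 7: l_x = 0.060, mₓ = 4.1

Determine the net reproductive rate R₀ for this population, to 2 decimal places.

13.54

R₀ = Σ l_x mₓ:
  age 1: 0.792 × 9.1 = 7.2072
  age 2: 0.440 × 7.2 = 3.1680
  age 3: 0.244 × 3.7 = 0.9028
  age 4: 0.149 × 2.8 = 0.4172
  age 5: 0.110 × 9.0 = 0.9900
  age 6: 0.078 × 7.8 = 0.6084
  age 7: 0.060 × 4.1 = 0.2460
R₀ = 7.2072 + 3.1680 + 0.9028 + 0.4172 + 0.9900 + 0.6084 + 0.2460 = 13.5396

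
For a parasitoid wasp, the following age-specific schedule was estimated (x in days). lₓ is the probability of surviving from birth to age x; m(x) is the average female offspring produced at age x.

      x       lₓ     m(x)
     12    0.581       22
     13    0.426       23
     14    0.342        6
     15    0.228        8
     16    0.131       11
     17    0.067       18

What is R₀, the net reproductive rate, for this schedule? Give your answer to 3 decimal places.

29.103

R₀ = Σ lₓ m(x):
  age 12: 0.581 × 22 = 12.7820
  age 13: 0.426 × 23 = 9.7980
  age 14: 0.342 × 6 = 2.0520
  age 15: 0.228 × 8 = 1.8240
  age 16: 0.131 × 11 = 1.4410
  age 17: 0.067 × 18 = 1.2060
R₀ = 12.7820 + 9.7980 + 2.0520 + 1.8240 + 1.4410 + 1.2060 = 29.1030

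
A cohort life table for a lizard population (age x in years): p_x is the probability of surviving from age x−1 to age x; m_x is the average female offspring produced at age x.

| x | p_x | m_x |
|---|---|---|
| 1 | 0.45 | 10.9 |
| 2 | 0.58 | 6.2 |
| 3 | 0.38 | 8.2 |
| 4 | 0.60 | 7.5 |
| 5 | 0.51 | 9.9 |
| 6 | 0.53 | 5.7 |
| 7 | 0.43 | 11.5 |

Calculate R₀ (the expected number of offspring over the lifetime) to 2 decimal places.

8.25

Survivorship from birth: l_x = p_1·p_2·…·p_x.
  l_1 = 0.45000
  l_2 = 0.26100
  l_3 = 0.09918
  l_4 = 0.05951
  l_5 = 0.03035
  l_6 = 0.01609
  l_7 = 0.00692
R₀ = Σ l_x m_x:
  age 1: 0.45000 × 10.9 = 4.9050
  age 2: 0.26100 × 6.2 = 1.6182
  age 3: 0.09918 × 8.2 = 0.8133
  age 4: 0.05951 × 7.5 = 0.4463
  age 5: 0.03035 × 9.9 = 0.3005
  age 6: 0.01609 × 5.7 = 0.0917
  age 7: 0.00692 × 11.5 = 0.0796
R₀ = 4.9050 + 1.6182 + 0.8133 + 0.4463 + 0.3005 + 0.0917 + 0.0796 = 8.2546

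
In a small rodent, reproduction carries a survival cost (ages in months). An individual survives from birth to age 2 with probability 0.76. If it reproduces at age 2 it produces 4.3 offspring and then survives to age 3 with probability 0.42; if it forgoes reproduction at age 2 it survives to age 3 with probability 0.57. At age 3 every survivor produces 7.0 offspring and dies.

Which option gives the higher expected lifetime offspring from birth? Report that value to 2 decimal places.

breed at age 2: R₀ = 0.76 × (4.3 + 0.42 × 7.0) = 0.76 × 7.2400 = 5.5024
delay to age 3: R₀ = 0.76 × (0.57 × 7.0) = 0.76 × 3.9900 = 3.0324
Higher: breed at age 2 (5.5024).

5.50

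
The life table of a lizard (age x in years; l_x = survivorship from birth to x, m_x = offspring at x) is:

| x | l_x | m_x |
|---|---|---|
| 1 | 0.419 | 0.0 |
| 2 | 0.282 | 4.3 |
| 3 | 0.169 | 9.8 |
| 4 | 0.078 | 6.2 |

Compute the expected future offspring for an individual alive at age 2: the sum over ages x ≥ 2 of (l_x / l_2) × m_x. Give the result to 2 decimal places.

l_2 = 0.282. Conditional survival from age 2 to x is l_x / l_2.
  x=2: (0.282/0.282) × 4.3 = 4.3000
  x=3: (0.169/0.282) × 9.8 = 5.8730
  x=4: (0.078/0.282) × 6.2 = 1.7149
Sum = 4.3000 + 5.8730 + 1.7149 = 11.8879

11.89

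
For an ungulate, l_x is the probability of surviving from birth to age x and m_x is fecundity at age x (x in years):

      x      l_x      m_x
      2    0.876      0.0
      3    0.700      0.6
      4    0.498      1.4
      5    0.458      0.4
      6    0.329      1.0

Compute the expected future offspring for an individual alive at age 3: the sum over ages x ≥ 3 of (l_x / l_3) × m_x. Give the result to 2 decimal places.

2.33

l_3 = 0.700. Conditional survival from age 3 to x is l_x / l_3.
  x=3: (0.700/0.700) × 0.6 = 0.6000
  x=4: (0.498/0.700) × 1.4 = 0.9960
  x=5: (0.458/0.700) × 0.4 = 0.2617
  x=6: (0.329/0.700) × 1.0 = 0.4700
Sum = 0.6000 + 0.9960 + 0.2617 + 0.4700 = 2.3277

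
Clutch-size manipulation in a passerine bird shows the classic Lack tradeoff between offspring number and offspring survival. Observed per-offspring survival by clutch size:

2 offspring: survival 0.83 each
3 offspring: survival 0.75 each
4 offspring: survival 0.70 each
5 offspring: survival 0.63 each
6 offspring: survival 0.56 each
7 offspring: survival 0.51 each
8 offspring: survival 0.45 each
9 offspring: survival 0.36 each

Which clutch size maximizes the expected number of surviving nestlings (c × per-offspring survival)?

8

Expected surviving nestlings = c × s(c):
  c=2: 2 × 0.83 = 1.660
  c=3: 3 × 0.75 = 2.250
  c=4: 4 × 0.70 = 2.800
  c=5: 5 × 0.63 = 3.150
  c=6: 6 × 0.56 = 3.360
  c=7: 7 × 0.51 = 3.570
  c=8: 8 × 0.45 = 3.600
  c=9: 9 × 0.36 = 3.240
Maximum at c = 8 (3.600 surviving nestlings).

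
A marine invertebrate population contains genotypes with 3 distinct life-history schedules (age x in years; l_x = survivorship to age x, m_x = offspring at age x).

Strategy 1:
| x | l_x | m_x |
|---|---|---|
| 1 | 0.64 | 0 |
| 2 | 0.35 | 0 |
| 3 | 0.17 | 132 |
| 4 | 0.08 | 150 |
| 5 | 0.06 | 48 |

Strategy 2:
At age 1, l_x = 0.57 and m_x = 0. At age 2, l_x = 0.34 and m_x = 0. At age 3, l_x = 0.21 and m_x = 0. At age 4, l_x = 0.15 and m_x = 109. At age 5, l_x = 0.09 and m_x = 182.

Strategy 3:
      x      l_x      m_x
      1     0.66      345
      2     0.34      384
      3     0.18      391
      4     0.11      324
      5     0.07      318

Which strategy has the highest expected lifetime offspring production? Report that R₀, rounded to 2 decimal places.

Strategy 1: R₀ = 0.64×0 + 0.35×0 + 0.17×132 + 0.08×150 + 0.06×48 = 37.3200
Strategy 2: R₀ = 0.57×0 + 0.34×0 + 0.21×0 + 0.15×109 + 0.09×182 = 32.7300
Strategy 3: R₀ = 0.66×345 + 0.34×384 + 0.18×391 + 0.11×324 + 0.07×318 = 486.5400
Highest R₀: strategy 3 with 486.5400.

486.54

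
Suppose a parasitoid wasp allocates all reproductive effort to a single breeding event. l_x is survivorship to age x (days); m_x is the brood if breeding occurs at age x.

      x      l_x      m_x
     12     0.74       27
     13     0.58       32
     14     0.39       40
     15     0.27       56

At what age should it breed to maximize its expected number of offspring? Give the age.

Expected offspring if breeding at age x = l_x × m_x:
  age 12: 0.74 × 27 = 19.980
  age 13: 0.58 × 32 = 18.560
  age 14: 0.39 × 40 = 15.600
  age 15: 0.27 × 56 = 15.120
Maximum at age 12 (19.980).

12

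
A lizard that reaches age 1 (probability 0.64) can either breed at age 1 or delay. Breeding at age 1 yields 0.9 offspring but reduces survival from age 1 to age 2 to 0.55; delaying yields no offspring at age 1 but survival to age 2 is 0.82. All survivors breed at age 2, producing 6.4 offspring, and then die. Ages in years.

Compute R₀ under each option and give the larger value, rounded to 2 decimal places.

breed at age 1: R₀ = 0.64 × (0.9 + 0.55 × 6.4) = 0.64 × 4.4200 = 2.8288
delay to age 2: R₀ = 0.64 × (0.82 × 6.4) = 0.64 × 5.2480 = 3.3587
Higher: delay to age 2 (3.3587).

3.36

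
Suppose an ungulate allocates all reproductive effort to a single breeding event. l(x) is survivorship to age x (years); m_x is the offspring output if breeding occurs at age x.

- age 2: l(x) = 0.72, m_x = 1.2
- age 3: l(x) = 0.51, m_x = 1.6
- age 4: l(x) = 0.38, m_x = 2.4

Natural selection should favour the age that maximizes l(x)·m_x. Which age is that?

Expected offspring if breeding at age x = l(x) × m_x:
  age 2: 0.72 × 1.2 = 0.864
  age 3: 0.51 × 1.6 = 0.816
  age 4: 0.38 × 2.4 = 0.912
Maximum at age 4 (0.912).

4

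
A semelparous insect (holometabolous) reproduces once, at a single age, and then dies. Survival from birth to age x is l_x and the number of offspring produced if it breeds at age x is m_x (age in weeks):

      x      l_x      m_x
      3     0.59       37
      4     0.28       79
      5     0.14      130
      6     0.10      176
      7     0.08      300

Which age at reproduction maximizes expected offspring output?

7

Expected offspring if breeding at age x = l_x × m_x:
  age 3: 0.59 × 37 = 21.830
  age 4: 0.28 × 79 = 22.120
  age 5: 0.14 × 130 = 18.200
  age 6: 0.10 × 176 = 17.600
  age 7: 0.08 × 300 = 24.000
Maximum at age 7 (24.000).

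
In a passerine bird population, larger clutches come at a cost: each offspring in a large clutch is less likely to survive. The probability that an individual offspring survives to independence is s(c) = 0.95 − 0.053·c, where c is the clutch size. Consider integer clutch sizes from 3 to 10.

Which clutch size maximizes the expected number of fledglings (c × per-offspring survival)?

9

Expected fledglings = c × s(c):
  c=3: 3 × 0.791 = 2.373
  c=4: 4 × 0.738 = 2.952
  c=5: 5 × 0.685 = 3.425
  c=6: 6 × 0.632 = 3.792
  c=7: 7 × 0.579 = 4.053
  c=8: 8 × 0.526 = 4.208
  c=9: 9 × 0.473 = 4.257
  c=10: 10 × 0.420 = 4.200
Maximum at c = 9 (4.257 fledglings).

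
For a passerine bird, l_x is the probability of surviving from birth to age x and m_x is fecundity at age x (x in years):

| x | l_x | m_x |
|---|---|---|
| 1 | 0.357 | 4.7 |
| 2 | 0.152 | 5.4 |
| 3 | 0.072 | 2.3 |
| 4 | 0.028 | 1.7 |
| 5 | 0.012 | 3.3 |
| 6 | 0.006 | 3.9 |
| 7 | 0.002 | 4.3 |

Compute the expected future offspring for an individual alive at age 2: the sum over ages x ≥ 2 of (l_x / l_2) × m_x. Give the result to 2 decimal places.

7.27

l_2 = 0.152. Conditional survival from age 2 to x is l_x / l_2.
  x=2: (0.152/0.152) × 5.4 = 5.4000
  x=3: (0.072/0.152) × 2.3 = 1.0895
  x=4: (0.028/0.152) × 1.7 = 0.3132
  x=5: (0.012/0.152) × 3.3 = 0.2605
  x=6: (0.006/0.152) × 3.9 = 0.1539
  x=7: (0.002/0.152) × 4.3 = 0.0566
Sum = 5.4000 + 1.0895 + 0.3132 + 0.2605 + 0.1539 + 0.0566 = 7.2737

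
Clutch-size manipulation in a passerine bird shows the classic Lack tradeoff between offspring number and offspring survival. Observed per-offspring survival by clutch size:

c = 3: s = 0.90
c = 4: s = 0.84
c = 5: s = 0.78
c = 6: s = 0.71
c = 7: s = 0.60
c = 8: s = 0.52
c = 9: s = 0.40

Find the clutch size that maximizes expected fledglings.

Expected fledglings = c × s(c):
  c=3: 3 × 0.90 = 2.700
  c=4: 4 × 0.84 = 3.360
  c=5: 5 × 0.78 = 3.900
  c=6: 6 × 0.71 = 4.260
  c=7: 7 × 0.60 = 4.200
  c=8: 8 × 0.52 = 4.160
  c=9: 9 × 0.40 = 3.600
Maximum at c = 6 (4.260 fledglings).

6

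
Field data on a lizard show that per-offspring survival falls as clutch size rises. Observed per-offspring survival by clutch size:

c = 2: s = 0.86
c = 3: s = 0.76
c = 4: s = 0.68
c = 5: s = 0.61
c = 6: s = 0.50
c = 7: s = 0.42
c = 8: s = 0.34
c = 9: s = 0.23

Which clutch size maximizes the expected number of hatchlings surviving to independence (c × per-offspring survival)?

Expected hatchlings surviving to independence = c × s(c):
  c=2: 2 × 0.86 = 1.720
  c=3: 3 × 0.76 = 2.280
  c=4: 4 × 0.68 = 2.720
  c=5: 5 × 0.61 = 3.050
  c=6: 6 × 0.50 = 3.000
  c=7: 7 × 0.42 = 2.940
  c=8: 8 × 0.34 = 2.720
  c=9: 9 × 0.23 = 2.070
Maximum at c = 5 (3.050 hatchlings surviving to independence).

5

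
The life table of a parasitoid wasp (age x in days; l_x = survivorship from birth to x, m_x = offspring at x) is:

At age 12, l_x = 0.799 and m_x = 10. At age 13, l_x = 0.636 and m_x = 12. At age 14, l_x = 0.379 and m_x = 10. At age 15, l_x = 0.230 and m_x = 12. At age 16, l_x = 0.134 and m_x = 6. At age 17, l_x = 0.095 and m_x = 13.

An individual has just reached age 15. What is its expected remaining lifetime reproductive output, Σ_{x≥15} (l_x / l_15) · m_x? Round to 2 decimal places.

l_15 = 0.230. Conditional survival from age 15 to x is l_x / l_15.
  x=15: (0.230/0.230) × 12 = 12.0000
  x=16: (0.134/0.230) × 6 = 3.4957
  x=17: (0.095/0.230) × 13 = 5.3696
Sum = 12.0000 + 3.4957 + 5.3696 = 20.8652

20.87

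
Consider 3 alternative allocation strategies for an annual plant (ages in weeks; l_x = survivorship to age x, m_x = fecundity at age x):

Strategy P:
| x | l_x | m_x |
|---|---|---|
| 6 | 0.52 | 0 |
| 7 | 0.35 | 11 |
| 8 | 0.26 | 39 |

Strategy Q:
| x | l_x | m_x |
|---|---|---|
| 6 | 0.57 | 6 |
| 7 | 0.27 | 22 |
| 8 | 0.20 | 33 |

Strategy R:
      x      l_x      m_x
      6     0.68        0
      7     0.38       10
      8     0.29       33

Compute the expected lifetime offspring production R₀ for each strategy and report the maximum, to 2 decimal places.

Strategy P: R₀ = 0.52×0 + 0.35×11 + 0.26×39 = 13.9900
Strategy Q: R₀ = 0.57×6 + 0.27×22 + 0.20×33 = 15.9600
Strategy R: R₀ = 0.68×0 + 0.38×10 + 0.29×33 = 13.3700
Highest R₀: strategy Q with 15.9600.

15.96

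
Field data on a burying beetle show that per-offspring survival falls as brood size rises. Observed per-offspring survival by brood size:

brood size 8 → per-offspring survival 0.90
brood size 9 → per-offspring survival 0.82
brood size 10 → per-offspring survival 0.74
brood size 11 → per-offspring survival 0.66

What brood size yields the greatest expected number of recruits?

10

Expected recruits = c × s(c):
  c=8: 8 × 0.90 = 7.200
  c=9: 9 × 0.82 = 7.380
  c=10: 10 × 0.74 = 7.400
  c=11: 11 × 0.66 = 7.260
Maximum at c = 10 (7.400 recruits).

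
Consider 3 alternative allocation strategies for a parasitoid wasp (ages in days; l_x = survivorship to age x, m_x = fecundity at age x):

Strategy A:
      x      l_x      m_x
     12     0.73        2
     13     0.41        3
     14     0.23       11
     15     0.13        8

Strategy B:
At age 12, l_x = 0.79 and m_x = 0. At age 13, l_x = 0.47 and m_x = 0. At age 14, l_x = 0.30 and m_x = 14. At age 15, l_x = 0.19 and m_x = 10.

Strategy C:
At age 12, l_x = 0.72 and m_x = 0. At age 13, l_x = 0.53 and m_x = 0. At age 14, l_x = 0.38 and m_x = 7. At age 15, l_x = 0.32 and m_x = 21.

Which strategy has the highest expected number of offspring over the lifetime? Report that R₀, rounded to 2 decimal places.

Strategy A: R₀ = 0.73×2 + 0.41×3 + 0.23×11 + 0.13×8 = 6.2600
Strategy B: R₀ = 0.79×0 + 0.47×0 + 0.30×14 + 0.19×10 = 6.1000
Strategy C: R₀ = 0.72×0 + 0.53×0 + 0.38×7 + 0.32×21 = 9.3800
Highest R₀: strategy C with 9.3800.

9.38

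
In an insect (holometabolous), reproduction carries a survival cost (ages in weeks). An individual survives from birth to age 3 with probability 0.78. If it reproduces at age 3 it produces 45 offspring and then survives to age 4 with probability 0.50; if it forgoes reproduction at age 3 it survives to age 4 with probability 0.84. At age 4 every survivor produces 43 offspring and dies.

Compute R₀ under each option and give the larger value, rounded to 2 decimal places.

breed at age 3: R₀ = 0.78 × (45 + 0.50 × 43) = 0.78 × 66.5000 = 51.8700
delay to age 4: R₀ = 0.78 × (0.84 × 43) = 0.78 × 36.1200 = 28.1736
Higher: breed at age 3 (51.8700).

51.87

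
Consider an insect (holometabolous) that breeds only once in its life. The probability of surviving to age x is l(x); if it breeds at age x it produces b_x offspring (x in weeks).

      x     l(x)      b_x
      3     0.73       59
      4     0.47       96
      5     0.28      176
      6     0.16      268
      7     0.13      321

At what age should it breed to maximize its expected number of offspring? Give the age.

5

Expected offspring if breeding at age x = l(x) × b_x:
  age 3: 0.73 × 59 = 43.070
  age 4: 0.47 × 96 = 45.120
  age 5: 0.28 × 176 = 49.280
  age 6: 0.16 × 268 = 42.880
  age 7: 0.13 × 321 = 41.730
Maximum at age 5 (49.280).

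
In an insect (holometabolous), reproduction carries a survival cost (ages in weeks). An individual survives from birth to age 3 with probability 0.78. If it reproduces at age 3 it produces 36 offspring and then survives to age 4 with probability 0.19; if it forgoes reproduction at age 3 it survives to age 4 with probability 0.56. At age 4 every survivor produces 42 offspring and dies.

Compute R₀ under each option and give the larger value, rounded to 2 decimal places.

34.30

breed at age 3: R₀ = 0.78 × (36 + 0.19 × 42) = 0.78 × 43.9800 = 34.3044
delay to age 4: R₀ = 0.78 × (0.56 × 42) = 0.78 × 23.5200 = 18.3456
Higher: breed at age 3 (34.3044).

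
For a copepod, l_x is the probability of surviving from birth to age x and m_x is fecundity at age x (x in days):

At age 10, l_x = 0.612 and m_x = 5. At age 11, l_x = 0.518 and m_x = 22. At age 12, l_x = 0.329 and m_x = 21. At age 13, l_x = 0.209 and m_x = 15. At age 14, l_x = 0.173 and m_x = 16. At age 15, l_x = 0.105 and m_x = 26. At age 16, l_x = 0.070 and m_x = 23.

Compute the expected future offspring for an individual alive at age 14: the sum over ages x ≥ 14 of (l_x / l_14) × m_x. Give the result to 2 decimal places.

41.09

l_14 = 0.173. Conditional survival from age 14 to x is l_x / l_14.
  x=14: (0.173/0.173) × 16 = 16.0000
  x=15: (0.105/0.173) × 26 = 15.7803
  x=16: (0.070/0.173) × 23 = 9.3064
Sum = 16.0000 + 15.7803 + 9.3064 = 41.0867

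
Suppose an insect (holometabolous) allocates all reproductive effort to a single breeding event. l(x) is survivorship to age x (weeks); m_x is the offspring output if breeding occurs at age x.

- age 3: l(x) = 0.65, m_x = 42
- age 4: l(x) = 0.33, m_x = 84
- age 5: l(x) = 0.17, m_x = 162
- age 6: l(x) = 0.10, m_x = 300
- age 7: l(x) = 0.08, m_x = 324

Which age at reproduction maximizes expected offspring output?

6

Expected offspring if breeding at age x = l(x) × m_x:
  age 3: 0.65 × 42 = 27.300
  age 4: 0.33 × 84 = 27.720
  age 5: 0.17 × 162 = 27.540
  age 6: 0.10 × 300 = 30.000
  age 7: 0.08 × 324 = 25.920
Maximum at age 6 (30.000).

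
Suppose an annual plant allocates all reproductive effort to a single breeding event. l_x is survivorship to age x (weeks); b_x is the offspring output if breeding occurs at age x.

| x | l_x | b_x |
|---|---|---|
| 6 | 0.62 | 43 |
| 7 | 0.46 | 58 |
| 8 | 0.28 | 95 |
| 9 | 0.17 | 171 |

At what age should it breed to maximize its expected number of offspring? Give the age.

9

Expected offspring if breeding at age x = l_x × b_x:
  age 6: 0.62 × 43 = 26.660
  age 7: 0.46 × 58 = 26.680
  age 8: 0.28 × 95 = 26.600
  age 9: 0.17 × 171 = 29.070
Maximum at age 9 (29.070).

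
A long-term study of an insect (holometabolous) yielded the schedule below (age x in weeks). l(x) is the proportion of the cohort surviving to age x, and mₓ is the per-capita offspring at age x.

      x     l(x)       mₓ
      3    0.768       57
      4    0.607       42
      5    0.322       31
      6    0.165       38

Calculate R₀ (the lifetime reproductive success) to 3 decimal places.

R₀ = Σ l(x) mₓ:
  age 3: 0.768 × 57 = 43.7760
  age 4: 0.607 × 42 = 25.4940
  age 5: 0.322 × 31 = 9.9820
  age 6: 0.165 × 38 = 6.2700
R₀ = 43.7760 + 25.4940 + 9.9820 + 6.2700 = 85.5220

85.522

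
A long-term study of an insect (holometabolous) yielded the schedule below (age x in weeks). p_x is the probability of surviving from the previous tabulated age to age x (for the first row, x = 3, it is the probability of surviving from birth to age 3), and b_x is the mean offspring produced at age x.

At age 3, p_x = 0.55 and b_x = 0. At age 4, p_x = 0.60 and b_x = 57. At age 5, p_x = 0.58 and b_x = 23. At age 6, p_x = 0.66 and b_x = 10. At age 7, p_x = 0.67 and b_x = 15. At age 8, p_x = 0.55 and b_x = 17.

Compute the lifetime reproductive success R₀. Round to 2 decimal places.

26.54

Survivorship from birth: l_x = p_3·p_4·…·p_x.
  l_3 = 0.55000
  l_4 = 0.33000
  l_5 = 0.19140
  l_6 = 0.12632
  l_7 = 0.08464
  l_8 = 0.04655
R₀ = Σ l_x b_x:
  age 3: 0.55000 × 0 = 0.0000
  age 4: 0.33000 × 57 = 18.8100
  age 5: 0.19140 × 23 = 4.4022
  age 6: 0.12632 × 10 = 1.2632
  age 7: 0.08464 × 15 = 1.2696
  age 8: 0.04655 × 17 = 0.7913
R₀ = 0.0000 + 18.8100 + 4.4022 + 1.2632 + 1.2696 + 0.7913 = 26.5364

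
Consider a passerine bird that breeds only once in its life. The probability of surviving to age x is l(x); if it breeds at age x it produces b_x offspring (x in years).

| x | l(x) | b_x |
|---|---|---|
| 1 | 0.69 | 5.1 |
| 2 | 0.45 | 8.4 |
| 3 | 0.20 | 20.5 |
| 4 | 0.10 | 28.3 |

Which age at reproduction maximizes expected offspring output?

3

Expected offspring if breeding at age x = l(x) × b_x:
  age 1: 0.69 × 5.1 = 3.519
  age 2: 0.45 × 8.4 = 3.780
  age 3: 0.20 × 20.5 = 4.100
  age 4: 0.10 × 28.3 = 2.830
Maximum at age 3 (4.100).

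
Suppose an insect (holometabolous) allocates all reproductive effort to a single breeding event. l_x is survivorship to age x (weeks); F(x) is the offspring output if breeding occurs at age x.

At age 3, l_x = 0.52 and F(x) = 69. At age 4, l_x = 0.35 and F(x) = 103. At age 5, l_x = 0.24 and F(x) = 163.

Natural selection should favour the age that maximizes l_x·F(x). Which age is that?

5

Expected offspring if breeding at age x = l_x × F(x):
  age 3: 0.52 × 69 = 35.880
  age 4: 0.35 × 103 = 36.050
  age 5: 0.24 × 163 = 39.120
Maximum at age 5 (39.120).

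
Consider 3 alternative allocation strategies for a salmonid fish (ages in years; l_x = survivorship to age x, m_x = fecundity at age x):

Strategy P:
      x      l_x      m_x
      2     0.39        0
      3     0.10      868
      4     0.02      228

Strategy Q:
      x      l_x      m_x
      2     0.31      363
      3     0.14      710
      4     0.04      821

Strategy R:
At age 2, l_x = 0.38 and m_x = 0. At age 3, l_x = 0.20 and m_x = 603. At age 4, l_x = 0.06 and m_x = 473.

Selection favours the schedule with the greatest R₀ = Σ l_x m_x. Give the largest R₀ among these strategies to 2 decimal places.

244.77

Strategy P: R₀ = 0.39×0 + 0.10×868 + 0.02×228 = 91.3600
Strategy Q: R₀ = 0.31×363 + 0.14×710 + 0.04×821 = 244.7700
Strategy R: R₀ = 0.38×0 + 0.20×603 + 0.06×473 = 148.9800
Highest R₀: strategy Q with 244.7700.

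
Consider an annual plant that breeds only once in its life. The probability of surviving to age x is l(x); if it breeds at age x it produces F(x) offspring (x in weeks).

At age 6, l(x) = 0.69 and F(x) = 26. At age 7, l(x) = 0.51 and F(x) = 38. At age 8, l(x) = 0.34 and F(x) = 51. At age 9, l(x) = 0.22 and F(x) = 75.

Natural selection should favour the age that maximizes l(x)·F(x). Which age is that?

Expected offspring if breeding at age x = l(x) × F(x):
  age 6: 0.69 × 26 = 17.940
  age 7: 0.51 × 38 = 19.380
  age 8: 0.34 × 51 = 17.340
  age 9: 0.22 × 75 = 16.500
Maximum at age 7 (19.380).

7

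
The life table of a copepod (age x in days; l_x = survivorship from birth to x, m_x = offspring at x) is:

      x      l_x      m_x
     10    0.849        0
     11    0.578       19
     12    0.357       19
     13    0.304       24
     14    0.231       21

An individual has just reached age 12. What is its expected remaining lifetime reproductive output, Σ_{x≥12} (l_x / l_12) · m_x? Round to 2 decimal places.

53.03

l_12 = 0.357. Conditional survival from age 12 to x is l_x / l_12.
  x=12: (0.357/0.357) × 19 = 19.0000
  x=13: (0.304/0.357) × 24 = 20.4370
  x=14: (0.231/0.357) × 21 = 13.5882
Sum = 19.0000 + 20.4370 + 13.5882 = 53.0252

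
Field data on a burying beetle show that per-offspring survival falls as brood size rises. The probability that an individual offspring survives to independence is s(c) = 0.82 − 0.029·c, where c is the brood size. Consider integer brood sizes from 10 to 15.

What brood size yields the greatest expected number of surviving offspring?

Expected surviving offspring = c × s(c):
  c=10: 10 × 0.530 = 5.300
  c=11: 11 × 0.501 = 5.511
  c=12: 12 × 0.472 = 5.664
  c=13: 13 × 0.443 = 5.759
  c=14: 14 × 0.414 = 5.796
  c=15: 15 × 0.385 = 5.775
Maximum at c = 14 (5.796 surviving offspring).

14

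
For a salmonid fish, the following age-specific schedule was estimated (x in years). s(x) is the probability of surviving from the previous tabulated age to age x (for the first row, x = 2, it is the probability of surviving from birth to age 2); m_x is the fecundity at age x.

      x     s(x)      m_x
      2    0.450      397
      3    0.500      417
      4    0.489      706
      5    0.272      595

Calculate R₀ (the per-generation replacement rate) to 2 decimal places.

367.96

Survivorship from birth: l_x = s_2·s_3·…·s_x.
  l_2 = 0.45000
  l_3 = 0.22500
  l_4 = 0.11002
  l_5 = 0.02993
R₀ = Σ l_x m_x:
  age 2: 0.45000 × 397 = 178.6500
  age 3: 0.22500 × 417 = 93.8250
  age 4: 0.11002 × 706 = 77.6741
  age 5: 0.02993 × 595 = 17.8083
R₀ = 178.6500 + 93.8250 + 77.6741 + 17.8083 = 367.9575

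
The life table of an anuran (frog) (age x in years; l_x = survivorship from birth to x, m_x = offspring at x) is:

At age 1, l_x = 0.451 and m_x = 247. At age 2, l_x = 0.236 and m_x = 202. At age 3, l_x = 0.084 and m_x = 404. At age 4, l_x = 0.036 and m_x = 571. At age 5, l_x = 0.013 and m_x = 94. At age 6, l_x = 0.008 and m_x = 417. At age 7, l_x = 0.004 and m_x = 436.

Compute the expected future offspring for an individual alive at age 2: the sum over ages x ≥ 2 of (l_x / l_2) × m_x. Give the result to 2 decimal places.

459.60

l_2 = 0.236. Conditional survival from age 2 to x is l_x / l_2.
  x=2: (0.236/0.236) × 202 = 202.0000
  x=3: (0.084/0.236) × 404 = 143.7966
  x=4: (0.036/0.236) × 571 = 87.1017
  x=5: (0.013/0.236) × 94 = 5.1780
  x=6: (0.008/0.236) × 417 = 14.1356
  x=7: (0.004/0.236) × 436 = 7.3898
Sum = 202.0000 + 143.7966 + 87.1017 + 5.1780 + 14.1356 + 7.3898 = 459.6017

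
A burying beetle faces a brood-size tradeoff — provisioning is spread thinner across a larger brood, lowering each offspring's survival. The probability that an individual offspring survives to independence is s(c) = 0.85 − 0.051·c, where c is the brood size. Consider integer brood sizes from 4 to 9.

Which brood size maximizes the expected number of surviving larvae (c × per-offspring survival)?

8

Expected surviving larvae = c × s(c):
  c=4: 4 × 0.646 = 2.584
  c=5: 5 × 0.595 = 2.975
  c=6: 6 × 0.544 = 3.264
  c=7: 7 × 0.493 = 3.451
  c=8: 8 × 0.442 = 3.536
  c=9: 9 × 0.391 = 3.519
Maximum at c = 8 (3.536 surviving larvae).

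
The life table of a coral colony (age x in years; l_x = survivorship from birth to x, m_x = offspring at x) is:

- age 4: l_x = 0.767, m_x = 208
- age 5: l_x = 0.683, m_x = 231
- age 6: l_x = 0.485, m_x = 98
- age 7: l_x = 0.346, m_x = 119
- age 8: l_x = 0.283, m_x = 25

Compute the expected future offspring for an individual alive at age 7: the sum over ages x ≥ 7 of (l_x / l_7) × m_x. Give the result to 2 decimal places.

l_7 = 0.346. Conditional survival from age 7 to x is l_x / l_7.
  x=7: (0.346/0.346) × 119 = 119.0000
  x=8: (0.283/0.346) × 25 = 20.4480
Sum = 119.0000 + 20.4480 = 139.4480

139.45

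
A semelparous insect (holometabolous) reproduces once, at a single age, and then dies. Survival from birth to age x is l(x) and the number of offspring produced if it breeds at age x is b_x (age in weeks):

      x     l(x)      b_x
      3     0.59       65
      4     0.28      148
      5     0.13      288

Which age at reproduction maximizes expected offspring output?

4

Expected offspring if breeding at age x = l(x) × b_x:
  age 3: 0.59 × 65 = 38.350
  age 4: 0.28 × 148 = 41.440
  age 5: 0.13 × 288 = 37.440
Maximum at age 4 (41.440).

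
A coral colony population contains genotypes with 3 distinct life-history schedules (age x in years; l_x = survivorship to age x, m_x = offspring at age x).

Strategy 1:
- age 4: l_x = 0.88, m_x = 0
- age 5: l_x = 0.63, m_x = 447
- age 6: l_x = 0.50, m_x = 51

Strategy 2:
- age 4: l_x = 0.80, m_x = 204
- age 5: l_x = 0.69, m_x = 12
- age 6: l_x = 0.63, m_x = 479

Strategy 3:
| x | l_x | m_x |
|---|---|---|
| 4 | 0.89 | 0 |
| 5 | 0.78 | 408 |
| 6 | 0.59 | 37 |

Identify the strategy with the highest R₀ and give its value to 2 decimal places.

Strategy 1: R₀ = 0.88×0 + 0.63×447 + 0.50×51 = 307.1100
Strategy 2: R₀ = 0.80×204 + 0.69×12 + 0.63×479 = 473.2500
Strategy 3: R₀ = 0.89×0 + 0.78×408 + 0.59×37 = 340.0700
Highest R₀: strategy 2 with 473.2500.

473.25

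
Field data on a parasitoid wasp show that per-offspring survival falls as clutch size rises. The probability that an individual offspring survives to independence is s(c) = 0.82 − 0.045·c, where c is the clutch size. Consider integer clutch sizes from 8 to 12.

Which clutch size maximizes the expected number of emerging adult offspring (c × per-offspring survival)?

Expected emerging adult offspring = c × s(c):
  c=8: 8 × 0.460 = 3.680
  c=9: 9 × 0.415 = 3.735
  c=10: 10 × 0.370 = 3.700
  c=11: 11 × 0.325 = 3.575
  c=12: 12 × 0.280 = 3.360
Maximum at c = 9 (3.735 emerging adult offspring).

9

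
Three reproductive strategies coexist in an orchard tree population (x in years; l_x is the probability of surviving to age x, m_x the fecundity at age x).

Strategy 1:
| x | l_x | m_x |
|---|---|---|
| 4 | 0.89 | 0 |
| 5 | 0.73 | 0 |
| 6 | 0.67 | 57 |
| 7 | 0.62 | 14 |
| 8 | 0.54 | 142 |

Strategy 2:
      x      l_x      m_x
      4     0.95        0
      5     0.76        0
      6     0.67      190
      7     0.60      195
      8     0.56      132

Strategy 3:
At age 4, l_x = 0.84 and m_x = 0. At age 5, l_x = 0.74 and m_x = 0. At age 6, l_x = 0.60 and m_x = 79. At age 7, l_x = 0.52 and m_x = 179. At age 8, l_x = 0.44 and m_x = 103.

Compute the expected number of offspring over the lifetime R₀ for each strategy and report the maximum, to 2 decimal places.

318.22

Strategy 1: R₀ = 0.89×0 + 0.73×0 + 0.67×57 + 0.62×14 + 0.54×142 = 123.5500
Strategy 2: R₀ = 0.95×0 + 0.76×0 + 0.67×190 + 0.60×195 + 0.56×132 = 318.2200
Strategy 3: R₀ = 0.84×0 + 0.74×0 + 0.60×79 + 0.52×179 + 0.44×103 = 185.8000
Highest R₀: strategy 2 with 318.2200.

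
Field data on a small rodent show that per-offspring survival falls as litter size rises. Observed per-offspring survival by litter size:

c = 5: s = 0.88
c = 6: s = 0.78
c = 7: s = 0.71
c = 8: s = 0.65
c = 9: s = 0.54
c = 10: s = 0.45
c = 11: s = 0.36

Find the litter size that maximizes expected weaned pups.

8

Expected weaned pups = c × s(c):
  c=5: 5 × 0.88 = 4.400
  c=6: 6 × 0.78 = 4.680
  c=7: 7 × 0.71 = 4.970
  c=8: 8 × 0.65 = 5.200
  c=9: 9 × 0.54 = 4.860
  c=10: 10 × 0.45 = 4.500
  c=11: 11 × 0.36 = 3.960
Maximum at c = 8 (5.200 weaned pups).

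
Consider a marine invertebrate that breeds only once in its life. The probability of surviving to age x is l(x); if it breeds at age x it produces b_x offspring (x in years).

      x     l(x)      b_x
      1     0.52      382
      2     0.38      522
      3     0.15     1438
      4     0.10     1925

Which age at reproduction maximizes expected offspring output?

3

Expected offspring if breeding at age x = l(x) × b_x:
  age 1: 0.52 × 382 = 198.640
  age 2: 0.38 × 522 = 198.360
  age 3: 0.15 × 1438 = 215.700
  age 4: 0.10 × 1925 = 192.500
Maximum at age 3 (215.700).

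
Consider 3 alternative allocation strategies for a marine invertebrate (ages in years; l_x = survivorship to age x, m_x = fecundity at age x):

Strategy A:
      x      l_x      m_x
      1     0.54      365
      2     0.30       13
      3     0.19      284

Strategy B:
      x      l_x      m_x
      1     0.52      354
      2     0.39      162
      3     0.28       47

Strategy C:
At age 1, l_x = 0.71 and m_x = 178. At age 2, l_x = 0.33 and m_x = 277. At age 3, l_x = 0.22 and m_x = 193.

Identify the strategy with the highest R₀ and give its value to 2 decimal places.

Strategy A: R₀ = 0.54×365 + 0.30×13 + 0.19×284 = 254.9600
Strategy B: R₀ = 0.52×354 + 0.39×162 + 0.28×47 = 260.4200
Strategy C: R₀ = 0.71×178 + 0.33×277 + 0.22×193 = 260.2500
Highest R₀: strategy B with 260.4200.

260.42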